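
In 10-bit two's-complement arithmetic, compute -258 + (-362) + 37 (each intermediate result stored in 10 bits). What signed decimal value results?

-258 + (-362) = -620 → wraps to 404 (0110010100)
404 + 37 = 441 (0110111001)

441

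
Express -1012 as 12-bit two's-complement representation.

110000001100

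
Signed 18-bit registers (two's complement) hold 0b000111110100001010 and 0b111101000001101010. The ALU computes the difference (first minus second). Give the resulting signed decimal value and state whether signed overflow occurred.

44192; no overflow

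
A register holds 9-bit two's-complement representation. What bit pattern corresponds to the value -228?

100011100

|-228| = 228 = 011100100 in 9 bits.
Invert the bits: 100011011. Add 1: 100011100.
Check: 100011100 reads as 284 − 512 = -228.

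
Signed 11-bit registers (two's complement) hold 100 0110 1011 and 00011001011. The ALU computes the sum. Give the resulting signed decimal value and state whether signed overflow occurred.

100 0110 1011 → 10001101011 = -917 (signed)
00011001011 = 203 (signed)
  10001101011
+ 00011001011
= 10100110110
Result 10100110110: MSB = 1 → 1334 − 2048 = -714.
Addends have opposite signs, so signed overflow cannot occur.

-714; no overflow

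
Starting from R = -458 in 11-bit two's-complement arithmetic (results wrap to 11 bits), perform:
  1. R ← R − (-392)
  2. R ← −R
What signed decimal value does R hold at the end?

Start: R = -458 = 11000110110.
R = -458 − (-392) = -66 = 11110111110
R = −(-66) = 66 = 00001000010

66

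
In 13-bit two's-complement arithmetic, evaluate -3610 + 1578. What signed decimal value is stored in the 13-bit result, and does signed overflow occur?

-2032; no overflow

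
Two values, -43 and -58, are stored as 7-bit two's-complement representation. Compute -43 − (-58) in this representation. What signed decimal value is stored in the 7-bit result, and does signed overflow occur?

15; no overflow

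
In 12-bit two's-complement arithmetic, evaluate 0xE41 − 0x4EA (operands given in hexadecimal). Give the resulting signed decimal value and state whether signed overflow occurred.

-1705; no overflow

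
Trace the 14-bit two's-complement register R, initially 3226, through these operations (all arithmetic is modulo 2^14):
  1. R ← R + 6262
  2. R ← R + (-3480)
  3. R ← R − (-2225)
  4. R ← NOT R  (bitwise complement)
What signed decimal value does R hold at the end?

Start: R = 3226 = 00110010011010.
R = 3226 + 6262 = 9488; wraps to -6896 = 10010100010000
R = -6896 + (-3480) = -10376; wraps to 6008 = 01011101111000
R = 6008 − (-2225) = 8233; wraps to -8151 = 10000000101001
R = NOT 10000000101001 = 01111111010110 = 8150

8150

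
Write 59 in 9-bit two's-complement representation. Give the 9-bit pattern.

000111011

59 is non-negative, so write it directly in 9 bits: 000111011.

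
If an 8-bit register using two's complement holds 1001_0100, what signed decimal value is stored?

-108

MSB is 1, so the value is negative.
Invert: 01101011. Add 1: 01101100 = 108. So the value is −108.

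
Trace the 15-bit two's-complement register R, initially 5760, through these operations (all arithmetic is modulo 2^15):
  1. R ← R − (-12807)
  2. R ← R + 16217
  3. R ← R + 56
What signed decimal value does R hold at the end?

Start: R = 5760 = 001011010000000.
R = 5760 − (-12807) = 18567; wraps to -14201 = 100100010000111
R = -14201 + 16217 = 2016 = 000011111100000
R = 2016 + 56 = 2072 = 000100000011000

2072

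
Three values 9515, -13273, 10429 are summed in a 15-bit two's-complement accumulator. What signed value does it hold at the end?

6671

9515 + (-13273) = -3758 (111000101010010)
-3758 + 10429 = 6671 (001101000001111)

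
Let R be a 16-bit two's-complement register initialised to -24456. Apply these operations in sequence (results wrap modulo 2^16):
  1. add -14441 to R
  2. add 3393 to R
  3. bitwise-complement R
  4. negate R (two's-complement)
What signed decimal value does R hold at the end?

Start: R = -24456 = 1010000001111000.
R = -24456 + (-14441) = -38897; wraps to 26639 = 0110100000001111
R = 26639 + 3393 = 30032 = 0111010101010000
R = NOT 0111010101010000 = 1000101010101111 = -30033
R = −(-30033) = 30033 = 0111010101010001

30033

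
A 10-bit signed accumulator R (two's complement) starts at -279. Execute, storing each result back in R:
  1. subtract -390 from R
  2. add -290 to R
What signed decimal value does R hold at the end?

-179

Start: R = -279 = 1011101001.
R = -279 − (-390) = 111 = 0001101111
R = 111 + (-290) = -179 = 1101001101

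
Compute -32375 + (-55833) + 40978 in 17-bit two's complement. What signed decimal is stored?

-32375 + (-55833) = -88208 → wraps to 42864 (01010011101110000)
42864 + 40978 = 83842 → wraps to -47230 (10100011110000010)

-47230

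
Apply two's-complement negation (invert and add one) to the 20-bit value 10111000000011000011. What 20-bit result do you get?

01000111111100111101

Invert: 01000111111100111100. Add 1: 01000111111100111101.
Check: 10111000000011000011 = -294717, 01000111111100111101 = 294717.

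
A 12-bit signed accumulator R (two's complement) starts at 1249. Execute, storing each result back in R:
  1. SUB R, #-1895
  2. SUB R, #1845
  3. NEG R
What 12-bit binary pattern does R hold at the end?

101011101101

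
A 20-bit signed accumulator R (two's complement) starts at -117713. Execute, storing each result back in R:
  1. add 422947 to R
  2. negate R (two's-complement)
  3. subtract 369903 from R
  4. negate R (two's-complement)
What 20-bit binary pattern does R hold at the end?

10100100110101000001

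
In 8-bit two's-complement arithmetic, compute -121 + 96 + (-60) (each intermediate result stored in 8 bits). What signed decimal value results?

-85

-121 + 96 = -25 (11100111)
-25 + (-60) = -85 (10101011)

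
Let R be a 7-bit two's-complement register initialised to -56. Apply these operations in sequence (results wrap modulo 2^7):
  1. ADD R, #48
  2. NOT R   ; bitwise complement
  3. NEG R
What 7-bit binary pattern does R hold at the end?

1111001

Start: R = -56 = 1001000.
R = -56 + 48 = -8 = 1111000
R = NOT 1111000 = 0000111 = 7
R = −(7) = -7 = 1111001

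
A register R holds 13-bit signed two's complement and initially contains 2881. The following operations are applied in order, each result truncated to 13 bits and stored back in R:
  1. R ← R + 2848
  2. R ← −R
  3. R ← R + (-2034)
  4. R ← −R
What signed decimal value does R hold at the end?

Start: R = 2881 = 0101101000001.
R = 2881 + 2848 = 5729; wraps to -2463 = 1011001100001
R = −(-2463) = 2463 = 0100110011111
R = 2463 + (-2034) = 429 = 0000110101101
R = −(429) = -429 = 1111001010011

-429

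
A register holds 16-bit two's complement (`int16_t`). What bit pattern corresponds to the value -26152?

1001100111011000

|-26152| = 26152 = 0110011000101000 in 16 bits.
Invert the bits: 1001100111010111. Add 1: 1001100111011000.
Check: 1001100111011000 reads as 39384 − 65536 = -26152.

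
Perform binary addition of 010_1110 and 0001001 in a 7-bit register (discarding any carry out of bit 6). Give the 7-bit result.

0110111

  0101110
+ 0001001
= 0110111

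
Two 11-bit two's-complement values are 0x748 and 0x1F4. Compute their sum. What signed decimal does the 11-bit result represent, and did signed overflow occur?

316; no overflow

0x748 = 11101001000 = -184 (signed)
0x1F4 = 00111110100 = 500 (signed)
  11101001000
+ 00111110100
= 00100111100  (discard carry-out 1)
Result 00100111100: MSB = 0 → value 316.
Addends have opposite signs, so signed overflow cannot occur.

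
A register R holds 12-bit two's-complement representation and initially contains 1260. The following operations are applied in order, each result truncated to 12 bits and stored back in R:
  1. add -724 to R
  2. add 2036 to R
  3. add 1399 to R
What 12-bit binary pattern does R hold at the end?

111110000011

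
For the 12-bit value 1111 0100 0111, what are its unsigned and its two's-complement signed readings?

Unsigned: 111101000111 = 3911.
Signed: MSB=1 → 3911 − 4096 = -185.

unsigned = 3911, signed = -185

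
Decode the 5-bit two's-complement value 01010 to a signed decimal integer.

MSB is 0, so the value is non-negative: 01010 = 10.

10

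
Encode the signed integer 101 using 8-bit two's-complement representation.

01100101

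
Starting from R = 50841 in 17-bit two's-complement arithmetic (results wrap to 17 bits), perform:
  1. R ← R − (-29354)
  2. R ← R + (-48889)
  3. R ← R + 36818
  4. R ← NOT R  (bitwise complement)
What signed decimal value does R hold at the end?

62947

Start: R = 50841 = 01100011010011001.
R = 50841 − (-29354) = 80195; wraps to -50877 = 10011100101000011
R = -50877 + (-48889) = -99766; wraps to 31306 = 00111101001001010
R = 31306 + 36818 = 68124; wraps to -62948 = 10000101000011100
R = NOT 10000101000011100 = 01111010111100011 = 62947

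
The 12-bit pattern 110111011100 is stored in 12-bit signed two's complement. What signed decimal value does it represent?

-548

MSB is 1, so the value is negative.
Unsigned reading: 3548. Subtract 2^12 = 4096: 3548 − 4096 = -548.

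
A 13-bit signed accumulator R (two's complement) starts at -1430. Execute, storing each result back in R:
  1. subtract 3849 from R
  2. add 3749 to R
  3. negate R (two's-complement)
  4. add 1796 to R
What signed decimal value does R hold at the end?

3326

Start: R = -1430 = 1101001101010.
R = -1430 − 3849 = -5279; wraps to 2913 = 0101101100001
R = 2913 + 3749 = 6662; wraps to -1530 = 1101000000110
R = −(-1530) = 1530 = 0010111111010
R = 1530 + 1796 = 3326 = 0110011111110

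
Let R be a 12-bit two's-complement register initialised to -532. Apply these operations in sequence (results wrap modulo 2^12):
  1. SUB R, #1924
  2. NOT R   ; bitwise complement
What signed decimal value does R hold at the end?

Start: R = -532 = 110111101100.
R = -532 − 1924 = -2456; wraps to 1640 = 011001101000
R = NOT 011001101000 = 100110010111 = -1641

-1641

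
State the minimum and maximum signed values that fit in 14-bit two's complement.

Minimum: −2^13 = -8192.
Maximum: 2^13 − 1 = 8191.

min = -8192, max = 8191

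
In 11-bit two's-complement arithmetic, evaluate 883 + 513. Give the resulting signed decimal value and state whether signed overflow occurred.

883 → 01101110011
513 → 01000000001
  01101110011
+ 01000000001
= 10101110100
Result 10101110100: MSB = 1 → 1396 − 2048 = -652.
Both addends are non-negative but the stored result is negative: signed overflow. The true value 883 + 513 = 1396 lies outside [-1024, 1023].

-652; overflow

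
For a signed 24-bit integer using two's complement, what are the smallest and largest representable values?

Minimum: −2^23 = -8388608.
Maximum: 2^23 − 1 = 8388607.

min = -8388608, max = 8388607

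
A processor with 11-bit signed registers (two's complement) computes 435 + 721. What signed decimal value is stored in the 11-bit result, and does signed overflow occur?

435 → 00110110011
721 → 01011010001
  00110110011
+ 01011010001
= 10010000100
Result 10010000100: MSB = 1 → 1156 − 2048 = -892.
Both addends are non-negative but the stored result is negative: signed overflow. The true value 435 + 721 = 1156 lies outside [-1024, 1023].

-892; overflow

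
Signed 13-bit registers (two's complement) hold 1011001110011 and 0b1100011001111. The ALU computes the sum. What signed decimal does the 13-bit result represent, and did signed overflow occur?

1011001110011 = -2445 (signed)
0b1100011001111 → 1100011001111 = -1841 (signed)
  1011001110011
+ 1100011001111
= 0111101000010  (discard carry-out 1)
Result 0111101000010: MSB = 0 → value 3906.
Both addends are negative but the stored result is non-negative: signed overflow. The true value -2445 + (-1841) = -4286 lies outside [-4096, 4095].

3906; overflow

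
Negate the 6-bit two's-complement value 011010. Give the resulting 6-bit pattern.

Invert: 100101. Add 1: 100110.

100110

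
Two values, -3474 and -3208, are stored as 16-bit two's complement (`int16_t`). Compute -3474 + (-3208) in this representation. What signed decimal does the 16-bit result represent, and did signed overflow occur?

-3474 → 1111001001101110
-3208 → 1111001101111000
  1111001001101110
+ 1111001101111000
= 1110010111100110  (discard carry-out 1)
Result 1110010111100110: MSB = 1 → 58854 − 65536 = -6682.
Both addends are negative and so is the stored result: no signed overflow.

-6682; no overflow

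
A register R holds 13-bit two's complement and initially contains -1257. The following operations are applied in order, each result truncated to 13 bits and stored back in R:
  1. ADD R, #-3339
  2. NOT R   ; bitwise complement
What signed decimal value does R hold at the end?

Start: R = -1257 = 1101100010111.
R = -1257 + (-3339) = -4596; wraps to 3596 = 0111000001100
R = NOT 0111000001100 = 1000111110011 = -3597

-3597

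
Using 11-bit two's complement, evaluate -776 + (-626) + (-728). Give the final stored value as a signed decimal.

-776 + (-626) = -1402 → wraps to 646 (01010000110)
646 + (-728) = -82 (11110101110)

-82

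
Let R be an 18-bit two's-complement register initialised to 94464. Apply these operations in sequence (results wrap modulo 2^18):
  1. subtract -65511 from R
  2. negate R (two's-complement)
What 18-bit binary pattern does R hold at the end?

011000111100011001

Start: R = 94464 = 010111000100000000.
R = 94464 − (-65511) = 159975; wraps to -102169 = 100111000011100111
R = −(-102169) = 102169 = 011000111100011001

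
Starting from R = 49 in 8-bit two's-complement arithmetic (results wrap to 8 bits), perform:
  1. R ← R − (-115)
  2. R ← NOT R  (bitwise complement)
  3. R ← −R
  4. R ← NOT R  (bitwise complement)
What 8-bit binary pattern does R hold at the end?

Start: R = 49 = 00110001.
R = 49 − (-115) = 164; wraps to -92 = 10100100
R = NOT 10100100 = 01011011 = 91
R = −(91) = -91 = 10100101
R = NOT 10100101 = 01011010 = 90

01011010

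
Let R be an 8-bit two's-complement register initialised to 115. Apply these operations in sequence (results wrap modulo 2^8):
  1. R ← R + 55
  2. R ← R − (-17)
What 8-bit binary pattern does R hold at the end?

Start: R = 115 = 01110011.
R = 115 + 55 = 170; wraps to -86 = 10101010
R = -86 − (-17) = -69 = 10111011

10111011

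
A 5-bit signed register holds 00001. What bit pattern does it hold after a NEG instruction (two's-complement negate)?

11111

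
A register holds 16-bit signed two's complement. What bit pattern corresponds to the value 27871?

27871 is non-negative, so write it directly in 16 bits: 0110110011011111.

0110110011011111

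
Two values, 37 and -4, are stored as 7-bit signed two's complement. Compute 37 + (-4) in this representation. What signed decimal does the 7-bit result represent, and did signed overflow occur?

37 → 0100101
-4 → 1111100
  0100101
+ 1111100
= 0100001  (discard carry-out 1)
Result 0100001: MSB = 0 → value 33.
Addends have opposite signs, so signed overflow cannot occur.

33; no overflow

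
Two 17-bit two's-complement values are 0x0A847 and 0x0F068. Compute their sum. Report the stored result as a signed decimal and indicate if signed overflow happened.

-26449; overflow

0x0A847 = 01010100001000111 = 43079 (signed)
0x0F068 = 01111000001101000 = 61544 (signed)
  01010100001000111
+ 01111000001101000
= 11001100010101111
Result 11001100010101111: MSB = 1 → 104623 − 131072 = -26449.
Both addends are non-negative but the stored result is negative: signed overflow. The true value 43079 + 61544 = 104623 lies outside [-65536, 65535].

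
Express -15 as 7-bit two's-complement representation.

1110001

|-15| = 15 = 0001111 in 7 bits.
Invert the bits: 1110000. Add 1: 1110001.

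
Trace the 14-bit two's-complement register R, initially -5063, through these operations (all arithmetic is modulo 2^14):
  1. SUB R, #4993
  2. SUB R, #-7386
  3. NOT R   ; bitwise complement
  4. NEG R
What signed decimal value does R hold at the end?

-2669

Start: R = -5063 = 10110000111001.
R = -5063 − 4993 = -10056; wraps to 6328 = 01100010111000
R = 6328 − (-7386) = 13714; wraps to -2670 = 11010110010010
R = NOT 11010110010010 = 00101001101101 = 2669
R = −(2669) = -2669 = 11010110010011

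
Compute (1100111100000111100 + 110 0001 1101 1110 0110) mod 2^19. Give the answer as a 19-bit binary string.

  1100111100000111100
+ 1100001110111100110
= 1001001011000100010  (discard carry-out 1)

1001001011000100010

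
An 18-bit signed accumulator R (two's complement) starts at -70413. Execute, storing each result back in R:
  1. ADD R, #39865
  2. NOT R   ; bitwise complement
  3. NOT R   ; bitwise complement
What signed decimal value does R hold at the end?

-30548

Start: R = -70413 = 101110110011110011.
R = -70413 + 39865 = -30548 = 111000100010101100
R = NOT 111000100010101100 = 000111011101010011 = 30547
R = NOT 000111011101010011 = 111000100010101100 = -30548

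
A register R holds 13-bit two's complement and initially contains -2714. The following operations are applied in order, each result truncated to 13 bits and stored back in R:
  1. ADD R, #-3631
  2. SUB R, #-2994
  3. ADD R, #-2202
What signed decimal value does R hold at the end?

2639

Start: R = -2714 = 1010101100110.
R = -2714 + (-3631) = -6345; wraps to 1847 = 0011100110111
R = 1847 − (-2994) = 4841; wraps to -3351 = 1001011101001
R = -3351 + (-2202) = -5553; wraps to 2639 = 0101001001111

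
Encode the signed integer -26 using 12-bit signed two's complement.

|-26| = 26 = 000000011010 in 12 bits.
Invert the bits: 111111100101. Add 1: 111111100110.

111111100110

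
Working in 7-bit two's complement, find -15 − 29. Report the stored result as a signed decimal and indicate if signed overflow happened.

-44; no overflow

-15 → 1110001
29 → 0011101
Subtract via negate-and-add: invert 0011101 + 1 = 1100011 (i.e. -29).
  1110001
+ 1100011
= 1010100  (discard carry-out 1)
Result 1010100: MSB = 1 → 84 − 128 = -44.
Both addends (after negating the subtrahend) are negative and so is the stored result: no signed overflow.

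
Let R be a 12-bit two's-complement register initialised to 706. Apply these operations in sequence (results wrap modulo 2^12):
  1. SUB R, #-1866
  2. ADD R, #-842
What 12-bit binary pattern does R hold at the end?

011011000010

Start: R = 706 = 001011000010.
R = 706 − (-1866) = 2572; wraps to -1524 = 101000001100
R = -1524 + (-842) = -2366; wraps to 1730 = 011011000010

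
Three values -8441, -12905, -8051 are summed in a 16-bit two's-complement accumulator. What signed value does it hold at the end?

-29397

-8441 + (-12905) = -21346 (1010110010011110)
-21346 + (-8051) = -29397 (1000110100101011)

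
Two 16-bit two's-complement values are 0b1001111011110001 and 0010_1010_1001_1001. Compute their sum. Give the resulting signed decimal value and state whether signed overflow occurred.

-13942; no overflow

0b1001111011110001 → 1001111011110001 = -24847 (signed)
0010_1010_1001_1001 → 0010101010011001 = 10905 (signed)
  1001111011110001
+ 0010101010011001
= 1100100110001010
Result 1100100110001010: MSB = 1 → 51594 − 65536 = -13942.
Addends have opposite signs, so signed overflow cannot occur.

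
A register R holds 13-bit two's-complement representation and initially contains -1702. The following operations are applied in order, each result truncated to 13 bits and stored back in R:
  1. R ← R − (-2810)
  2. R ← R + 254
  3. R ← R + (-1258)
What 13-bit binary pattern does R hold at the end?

Start: R = -1702 = 1100101011010.
R = -1702 − (-2810) = 1108 = 0010001010100
R = 1108 + 254 = 1362 = 0010101010010
R = 1362 + (-1258) = 104 = 0000001101000

0000001101000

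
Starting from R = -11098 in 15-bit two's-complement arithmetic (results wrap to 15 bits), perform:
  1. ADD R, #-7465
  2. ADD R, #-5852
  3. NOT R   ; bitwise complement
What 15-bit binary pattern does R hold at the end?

Start: R = -11098 = 101010010100110.
R = -11098 + (-7465) = -18563; wraps to 14205 = 011011101111101
R = 14205 + (-5852) = 8353 = 010000010100001
R = NOT 010000010100001 = 101111101011110 = -8354

101111101011110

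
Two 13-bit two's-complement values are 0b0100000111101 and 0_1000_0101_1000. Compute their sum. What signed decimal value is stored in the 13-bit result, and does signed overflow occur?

-3947; overflow

0b0100000111101 → 0100000111101 = 2109 (signed)
0_1000_0101_1000 → 0100001011000 = 2136 (signed)
  0100000111101
+ 0100001011000
= 1000010010101
Result 1000010010101: MSB = 1 → 4245 − 8192 = -3947.
Both addends are non-negative but the stored result is negative: signed overflow. The true value 2109 + 2136 = 4245 lies outside [-4096, 4095].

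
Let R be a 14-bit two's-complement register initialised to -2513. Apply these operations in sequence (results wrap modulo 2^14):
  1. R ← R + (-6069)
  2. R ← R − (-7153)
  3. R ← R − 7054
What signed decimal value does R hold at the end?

Start: R = -2513 = 11011000101111.
R = -2513 + (-6069) = -8582; wraps to 7802 = 01111001111010
R = 7802 − (-7153) = 14955; wraps to -1429 = 11101001101011
R = -1429 − 7054 = -8483; wraps to 7901 = 01111011011101

7901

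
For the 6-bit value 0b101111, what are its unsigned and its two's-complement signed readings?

unsigned = 47, signed = -17

Unsigned: 101111 = 47.
Signed: MSB=1 → 47 − 64 = -17.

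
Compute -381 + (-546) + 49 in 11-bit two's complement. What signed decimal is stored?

-878

-381 + (-546) = -927 (10001100001)
-927 + 49 = -878 (10010010010)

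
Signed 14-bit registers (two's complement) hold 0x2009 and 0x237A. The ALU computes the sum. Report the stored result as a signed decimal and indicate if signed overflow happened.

899; overflow

0x2009 = 10000000001001 = -8183 (signed)
0x237A = 10001101111010 = -7302 (signed)
  10000000001001
+ 10001101111010
= 00001110000011  (discard carry-out 1)
Result 00001110000011: MSB = 0 → value 899.
Both addends are negative but the stored result is non-negative: signed overflow. The true value -8183 + (-7302) = -15485 lies outside [-8192, 8191].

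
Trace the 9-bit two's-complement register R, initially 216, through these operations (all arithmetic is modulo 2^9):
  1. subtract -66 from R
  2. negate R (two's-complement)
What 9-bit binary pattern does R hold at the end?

Start: R = 216 = 011011000.
R = 216 − (-66) = 282; wraps to -230 = 100011010
R = −(-230) = 230 = 011100110

011100110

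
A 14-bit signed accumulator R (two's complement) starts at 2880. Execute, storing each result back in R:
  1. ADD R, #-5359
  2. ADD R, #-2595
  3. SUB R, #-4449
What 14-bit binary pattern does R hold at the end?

11110110001111

Start: R = 2880 = 00101101000000.
R = 2880 + (-5359) = -2479 = 11011001010001
R = -2479 + (-2595) = -5074 = 10110000101110
R = -5074 − (-4449) = -625 = 11110110001111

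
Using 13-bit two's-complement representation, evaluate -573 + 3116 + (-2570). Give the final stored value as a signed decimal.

-27

-573 + 3116 = 2543 (0100111101111)
2543 + (-2570) = -27 (1111111100101)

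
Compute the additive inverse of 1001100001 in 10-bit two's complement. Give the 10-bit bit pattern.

Invert: 0110011110. Add 1: 0110011111.
Check: 1001100001 = -415, 0110011111 = 415.

0110011111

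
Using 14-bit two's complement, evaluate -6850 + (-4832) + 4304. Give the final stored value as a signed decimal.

-7378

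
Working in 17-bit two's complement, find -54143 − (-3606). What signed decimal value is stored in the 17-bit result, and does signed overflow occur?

-50537; no overflow

-54143 → 10010110010000001
-3606 → 11111000111101010
Subtract via negate-and-add: invert 11111000111101010 + 1 = 00000111000010110 (i.e. 3606).
  10010110010000001
+ 00000111000010110
= 10011101010010111
Result 10011101010010111: MSB = 1 → 80535 − 131072 = -50537.
Addends (after negating the subtrahend) have opposite signs, so signed overflow cannot occur.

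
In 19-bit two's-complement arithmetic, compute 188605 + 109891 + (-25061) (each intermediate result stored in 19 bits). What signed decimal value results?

188605 + 109891 = 298496 → wraps to -225792 (1001000111000000000)
-225792 + (-25061) = -250853 (1000010110000011011)

-250853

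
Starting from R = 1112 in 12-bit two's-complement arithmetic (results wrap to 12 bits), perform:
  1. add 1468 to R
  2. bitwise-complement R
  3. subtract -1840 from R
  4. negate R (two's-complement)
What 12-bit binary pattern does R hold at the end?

001011100101

Start: R = 1112 = 010001011000.
R = 1112 + 1468 = 2580; wraps to -1516 = 101000010100
R = NOT 101000010100 = 010111101011 = 1515
R = 1515 − (-1840) = 3355; wraps to -741 = 110100011011
R = −(-741) = 741 = 001011100101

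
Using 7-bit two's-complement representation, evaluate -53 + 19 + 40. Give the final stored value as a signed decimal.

-53 + 19 = -34 (1011110)
-34 + 40 = 6 (0000110)

6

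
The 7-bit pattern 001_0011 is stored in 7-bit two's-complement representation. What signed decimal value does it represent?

19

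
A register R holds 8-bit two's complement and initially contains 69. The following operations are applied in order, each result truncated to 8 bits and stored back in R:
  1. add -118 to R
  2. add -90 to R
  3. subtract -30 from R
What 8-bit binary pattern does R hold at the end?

10010011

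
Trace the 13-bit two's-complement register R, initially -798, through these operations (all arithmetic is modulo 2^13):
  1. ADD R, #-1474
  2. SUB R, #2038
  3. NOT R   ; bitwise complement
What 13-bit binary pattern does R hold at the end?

Start: R = -798 = 1110011100010.
R = -798 + (-1474) = -2272 = 1011100100000
R = -2272 − 2038 = -4310; wraps to 3882 = 0111100101010
R = NOT 0111100101010 = 1000011010101 = -3883

1000011010101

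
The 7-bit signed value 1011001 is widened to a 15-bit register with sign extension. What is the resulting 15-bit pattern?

111111111011001

MSB of 1011001 is 1; replicate it into the new high bits.
11111111|1011001 → 111111111011001 (still -39).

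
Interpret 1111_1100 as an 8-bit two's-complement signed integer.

MSB is 1, so the value is negative.
Invert: 00000011. Add 1: 00000100 = 4. So the value is −4.

-4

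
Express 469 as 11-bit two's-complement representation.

00111010101

469 is non-negative, so write it directly in 11 bits: 00111010101.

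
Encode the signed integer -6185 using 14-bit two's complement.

10011111010111

|-6185| = 6185 = 01100000101001 in 14 bits.
Invert the bits: 10011111010110. Add 1: 10011111010111.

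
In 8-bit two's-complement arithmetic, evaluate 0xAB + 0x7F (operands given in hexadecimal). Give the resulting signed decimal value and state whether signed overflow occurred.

0xAB = 10101011 = -85 (signed)
0x7F = 01111111 = 127 (signed)
  10101011
+ 01111111
= 00101010  (discard carry-out 1)
Result 00101010: MSB = 0 → value 42.
Addends have opposite signs, so signed overflow cannot occur.

42; no overflow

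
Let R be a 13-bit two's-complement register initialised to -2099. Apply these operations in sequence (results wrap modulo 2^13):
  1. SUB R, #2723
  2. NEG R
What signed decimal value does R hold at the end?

-3370

Start: R = -2099 = 1011111001101.
R = -2099 − 2723 = -4822; wraps to 3370 = 0110100101010
R = −(3370) = -3370 = 1001011010110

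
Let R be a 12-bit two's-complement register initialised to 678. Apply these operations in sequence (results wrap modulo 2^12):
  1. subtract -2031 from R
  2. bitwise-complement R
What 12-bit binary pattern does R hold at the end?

Start: R = 678 = 001010100110.
R = 678 − (-2031) = 2709; wraps to -1387 = 101010010101
R = NOT 101010010101 = 010101101010 = 1386

010101101010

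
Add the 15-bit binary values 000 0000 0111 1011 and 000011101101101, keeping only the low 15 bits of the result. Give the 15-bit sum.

000011111101000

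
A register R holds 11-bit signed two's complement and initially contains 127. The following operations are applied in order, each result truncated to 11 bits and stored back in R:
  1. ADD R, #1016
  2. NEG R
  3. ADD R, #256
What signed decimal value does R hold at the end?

Start: R = 127 = 00001111111.
R = 127 + 1016 = 1143; wraps to -905 = 10001110111
R = −(-905) = 905 = 01110001001
R = 905 + 256 = 1161; wraps to -887 = 10010001001

-887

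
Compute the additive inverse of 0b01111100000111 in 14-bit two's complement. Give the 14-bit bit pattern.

10000011111001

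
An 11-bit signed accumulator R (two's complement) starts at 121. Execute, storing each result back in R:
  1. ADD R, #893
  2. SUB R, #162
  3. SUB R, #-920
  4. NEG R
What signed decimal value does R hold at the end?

276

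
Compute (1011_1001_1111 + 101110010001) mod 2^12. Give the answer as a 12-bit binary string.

011100110000

  101110011111
+ 101110010001
= 011100110000  (discard carry-out 1)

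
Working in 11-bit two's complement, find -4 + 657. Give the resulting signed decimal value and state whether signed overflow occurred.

653; no overflow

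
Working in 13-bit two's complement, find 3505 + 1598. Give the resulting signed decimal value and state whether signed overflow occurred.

-3089; overflow

3505 → 0110110110001
1598 → 0011000111110
  0110110110001
+ 0011000111110
= 1001111101111
Result 1001111101111: MSB = 1 → 5103 − 8192 = -3089.
Both addends are non-negative but the stored result is negative: signed overflow. The true value 3505 + 1598 = 5103 lies outside [-4096, 4095].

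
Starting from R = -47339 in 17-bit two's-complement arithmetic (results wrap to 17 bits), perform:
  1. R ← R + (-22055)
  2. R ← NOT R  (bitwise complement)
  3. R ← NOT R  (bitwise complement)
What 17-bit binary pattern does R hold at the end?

01111000011101110

Start: R = -47339 = 10100011100010101.
R = -47339 + (-22055) = -69394; wraps to 61678 = 01111000011101110
R = NOT 01111000011101110 = 10000111100010001 = -61679
R = NOT 10000111100010001 = 01111000011101110 = 61678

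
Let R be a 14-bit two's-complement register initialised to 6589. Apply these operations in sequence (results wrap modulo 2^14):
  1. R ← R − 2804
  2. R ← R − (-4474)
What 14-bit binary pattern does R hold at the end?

10000001000011

Start: R = 6589 = 01100110111101.
R = 6589 − 2804 = 3785 = 00111011001001
R = 3785 − (-4474) = 8259; wraps to -8125 = 10000001000011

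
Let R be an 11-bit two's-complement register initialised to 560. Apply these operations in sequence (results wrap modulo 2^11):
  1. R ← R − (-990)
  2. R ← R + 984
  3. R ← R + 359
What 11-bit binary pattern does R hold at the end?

Start: R = 560 = 01000110000.
R = 560 − (-990) = 1550; wraps to -498 = 11000001110
R = -498 + 984 = 486 = 00111100110
R = 486 + 359 = 845 = 01101001101

01101001101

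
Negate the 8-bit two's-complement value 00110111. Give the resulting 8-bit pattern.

Invert: 11001000. Add 1: 11001001.
Check: 00110111 = 55, 11001001 = -55.

11001001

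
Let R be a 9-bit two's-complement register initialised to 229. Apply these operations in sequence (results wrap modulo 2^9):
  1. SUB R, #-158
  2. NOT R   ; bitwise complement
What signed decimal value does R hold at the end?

124

Start: R = 229 = 011100101.
R = 229 − (-158) = 387; wraps to -125 = 110000011
R = NOT 110000011 = 001111100 = 124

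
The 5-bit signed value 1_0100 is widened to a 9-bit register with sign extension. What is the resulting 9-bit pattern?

MSB of 10100 is 1; replicate it into the new high bits.
1111|10100 → 111110100 (still -12).

111110100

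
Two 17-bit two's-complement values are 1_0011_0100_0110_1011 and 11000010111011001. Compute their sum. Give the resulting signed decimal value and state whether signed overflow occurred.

47684; overflow

1_0011_0100_0110_1011 → 10011010001101011 = -52117 (signed)
11000010111011001 = -31271 (signed)
  10011010001101011
+ 11000010111011001
= 01011101001000100  (discard carry-out 1)
Result 01011101001000100: MSB = 0 → value 47684.
Both addends are negative but the stored result is non-negative: signed overflow. The true value -52117 + (-31271) = -83388 lies outside [-65536, 65535].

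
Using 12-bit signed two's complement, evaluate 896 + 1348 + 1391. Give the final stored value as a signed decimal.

896 + 1348 = 2244 → wraps to -1852 (100011000100)
-1852 + 1391 = -461 (111000110011)

-461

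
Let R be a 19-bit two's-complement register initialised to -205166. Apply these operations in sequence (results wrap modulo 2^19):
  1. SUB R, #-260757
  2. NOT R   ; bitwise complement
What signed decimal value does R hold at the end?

-55592

Start: R = -205166 = 1001101111010010010.
R = -205166 − (-260757) = 55591 = 0001101100100100111
R = NOT 0001101100100100111 = 1110010011011011000 = -55592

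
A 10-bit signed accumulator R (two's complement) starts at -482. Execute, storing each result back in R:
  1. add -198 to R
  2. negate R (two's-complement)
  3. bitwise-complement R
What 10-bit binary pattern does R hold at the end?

0101010111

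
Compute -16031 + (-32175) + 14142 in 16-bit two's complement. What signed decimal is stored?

31472

-16031 + (-32175) = -48206 → wraps to 17330 (0100001110110010)
17330 + 14142 = 31472 (0111101011110000)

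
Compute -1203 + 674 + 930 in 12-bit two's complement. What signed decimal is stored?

-1203 + 674 = -529 (110111101111)
-529 + 930 = 401 (000110010001)

401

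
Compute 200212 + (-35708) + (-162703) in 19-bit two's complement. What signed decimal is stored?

200212 + (-35708) = 164504 (0101000001010011000)
164504 + (-162703) = 1801 (0000000011100001001)

1801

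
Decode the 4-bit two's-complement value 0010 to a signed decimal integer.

MSB is 0, so the value is non-negative: 0010 = 2.

2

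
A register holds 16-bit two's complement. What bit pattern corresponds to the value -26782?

1001011101100010

|-26782| = 26782 = 0110100010011110 in 16 bits.
Invert the bits: 1001011101100001. Add 1: 1001011101100010.
Check: 1001011101100010 reads as 38754 − 65536 = -26782.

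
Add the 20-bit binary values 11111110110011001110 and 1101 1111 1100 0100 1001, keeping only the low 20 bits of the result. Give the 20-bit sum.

11011110100100010111

  11111110110011001110
+ 11011111110001001001
= 11011110100100010111  (discard carry-out 1)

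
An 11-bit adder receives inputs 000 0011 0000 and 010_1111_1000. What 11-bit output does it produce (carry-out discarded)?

01100101000

  00000110000
+ 01011111000
= 01100101000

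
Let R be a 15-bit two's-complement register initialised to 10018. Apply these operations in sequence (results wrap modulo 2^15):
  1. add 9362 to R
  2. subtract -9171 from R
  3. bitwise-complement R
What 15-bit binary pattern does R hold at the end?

001000001111000

Start: R = 10018 = 010011100100010.
R = 10018 + 9362 = 19380; wraps to -13388 = 100101110110100
R = -13388 − (-9171) = -4217 = 110111110000111
R = NOT 110111110000111 = 001000001111000 = 4216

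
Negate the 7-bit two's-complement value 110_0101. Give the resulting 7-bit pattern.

0011011

Invert: 0011010. Add 1: 0011011.
Check: 1100101 = -27, 0011011 = 27.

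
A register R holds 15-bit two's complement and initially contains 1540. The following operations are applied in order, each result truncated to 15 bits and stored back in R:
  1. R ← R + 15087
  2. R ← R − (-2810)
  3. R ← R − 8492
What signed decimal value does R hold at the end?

10945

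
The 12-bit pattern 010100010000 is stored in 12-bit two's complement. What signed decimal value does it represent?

1296

MSB is 0, so the value is non-negative: 010100010000 = 1296.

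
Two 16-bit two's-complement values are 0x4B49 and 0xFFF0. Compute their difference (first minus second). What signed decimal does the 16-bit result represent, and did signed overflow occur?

19289; no overflow

0x4B49 = 0100101101001001 = 19273 (signed)
0xFFF0 = 1111111111110000 = -16 (signed)
Subtract via negate-and-add: invert 1111111111110000 + 1 = 0000000000010000 (i.e. 16).
  0100101101001001
+ 0000000000010000
= 0100101101011001
Result 0100101101011001: MSB = 0 → value 19289.
Both addends (after negating the subtrahend) are non-negative and so is the stored result: no signed overflow.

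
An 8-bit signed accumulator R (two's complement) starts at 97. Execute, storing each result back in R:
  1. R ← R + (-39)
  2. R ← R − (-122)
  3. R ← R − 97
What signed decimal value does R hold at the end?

83

Start: R = 97 = 01100001.
R = 97 + (-39) = 58 = 00111010
R = 58 − (-122) = 180; wraps to -76 = 10110100
R = -76 − 97 = -173; wraps to 83 = 01010011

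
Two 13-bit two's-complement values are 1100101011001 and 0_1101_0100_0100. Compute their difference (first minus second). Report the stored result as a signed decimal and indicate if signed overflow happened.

1100101011001 = -1703 (signed)
0_1101_0100_0100 → 0110101000100 = 3396 (signed)
Subtract via negate-and-add: invert 0110101000100 + 1 = 1001010111100 (i.e. -3396).
  1100101011001
+ 1001010111100
= 0110000010101  (discard carry-out 1)
Result 0110000010101: MSB = 0 → value 3093.
Both addends (after negating the subtrahend) are negative but the stored result is non-negative: signed overflow. The true value -1703 − 3396 = -5099 lies outside [-4096, 4095].

3093; overflow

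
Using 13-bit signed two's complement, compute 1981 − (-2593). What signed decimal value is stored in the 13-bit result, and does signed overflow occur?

-3618; overflow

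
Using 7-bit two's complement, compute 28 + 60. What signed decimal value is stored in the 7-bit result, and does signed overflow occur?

28 → 0011100
60 → 0111100
  0011100
+ 0111100
= 1011000
Result 1011000: MSB = 1 → 88 − 128 = -40.
Both addends are non-negative but the stored result is negative: signed overflow. The true value 28 + 60 = 88 lies outside [-64, 63].

-40; overflow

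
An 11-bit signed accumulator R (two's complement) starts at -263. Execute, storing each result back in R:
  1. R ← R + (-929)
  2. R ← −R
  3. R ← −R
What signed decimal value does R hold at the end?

856

Start: R = -263 = 11011111001.
R = -263 + (-929) = -1192; wraps to 856 = 01101011000
R = −(856) = -856 = 10010101000
R = −(-856) = 856 = 01101011000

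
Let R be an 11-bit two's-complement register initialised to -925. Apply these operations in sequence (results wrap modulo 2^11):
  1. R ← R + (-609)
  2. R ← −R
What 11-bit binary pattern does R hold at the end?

10111111110

Start: R = -925 = 10001100011.
R = -925 + (-609) = -1534; wraps to 514 = 01000000010
R = −(514) = -514 = 10111111110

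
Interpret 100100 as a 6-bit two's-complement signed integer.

-28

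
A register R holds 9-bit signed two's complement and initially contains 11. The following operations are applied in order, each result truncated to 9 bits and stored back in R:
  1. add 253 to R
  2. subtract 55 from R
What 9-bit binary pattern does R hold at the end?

Start: R = 11 = 000001011.
R = 11 + 253 = 264; wraps to -248 = 100001000
R = -248 − 55 = -303; wraps to 209 = 011010001

011010001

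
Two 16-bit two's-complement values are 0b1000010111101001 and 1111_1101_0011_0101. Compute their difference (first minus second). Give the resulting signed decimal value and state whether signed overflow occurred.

-30540; no overflow

0b1000010111101001 → 1000010111101001 = -31255 (signed)
1111_1101_0011_0101 → 1111110100110101 = -715 (signed)
Subtract via negate-and-add: invert 1111110100110101 + 1 = 0000001011001011 (i.e. 715).
  1000010111101001
+ 0000001011001011
= 1000100010110100
Result 1000100010110100: MSB = 1 → 34996 − 65536 = -30540.
Addends (after negating the subtrahend) have opposite signs, so signed overflow cannot occur.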